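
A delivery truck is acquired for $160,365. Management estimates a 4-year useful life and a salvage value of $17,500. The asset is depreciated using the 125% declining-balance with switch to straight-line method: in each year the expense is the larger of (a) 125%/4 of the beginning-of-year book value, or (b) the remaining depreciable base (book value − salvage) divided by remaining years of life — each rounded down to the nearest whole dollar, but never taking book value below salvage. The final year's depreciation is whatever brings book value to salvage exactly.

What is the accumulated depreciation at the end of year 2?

$84,567

Depreciable base = $160,365 − $17,500 = $142,865.
Year 1: DB = ⌊$160,365 × 125%/4⌋ = $50,114; SL = ⌊$142,865/4⌋ = $35,716 → take DB $50,114. Book value $110,251.
Year 2: DB = ⌊$110,251 × 125%/4⌋ = $34,453; SL = ⌊$92,751/3⌋ = $30,917 → take DB $34,453. Book value $75,798.
Accumulated through year 2 = $160,365 − $75,798 = $84,567.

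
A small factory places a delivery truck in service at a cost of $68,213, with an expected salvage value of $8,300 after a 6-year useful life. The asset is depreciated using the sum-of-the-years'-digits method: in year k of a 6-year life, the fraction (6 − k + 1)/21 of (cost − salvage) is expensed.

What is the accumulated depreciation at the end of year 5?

Depreciable base = $68,213 − $8,300 = $59,913.
Sum of the years' digits = 6+5+4+3+2+1 = 21.
Year 1: $59,913 × 6/21 = $17,118. Book value $51,095.
Year 2: $59,913 × 5/21 = $14,265. Book value $36,830.
Year 3: $59,913 × 4/21 = $11,412. Book value $25,418.
Year 4: $59,913 × 3/21 = $8,559. Book value $16,859.
Year 5: $59,913 × 2/21 = $5,706. Book value $11,153.
Accumulated through year 5 = $68,213 − $11,153 = $57,060.

$57,060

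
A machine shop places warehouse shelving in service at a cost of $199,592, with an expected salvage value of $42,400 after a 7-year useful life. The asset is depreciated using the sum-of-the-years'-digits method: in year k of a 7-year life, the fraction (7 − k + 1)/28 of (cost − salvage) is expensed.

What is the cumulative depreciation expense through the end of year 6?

Depreciable base = $199,592 − $42,400 = $157,192.
Sum of the years' digits = 7+6+5+4+3+2+1 = 28.
Year 1: $157,192 × 7/28 = $39,298. Book value $160,294.
Year 2: $157,192 × 6/28 = $33,684. Book value $126,610.
Year 3: $157,192 × 5/28 = $28,070. Book value $98,540.
Year 4: $157,192 × 4/28 = $22,456. Book value $76,084.
Year 5: $157,192 × 3/28 = $16,842. Book value $59,242.
Year 6: $157,192 × 2/28 = $11,228. Book value $48,014.
Accumulated through year 6 = $199,592 − $48,014 = $151,578.

$151,578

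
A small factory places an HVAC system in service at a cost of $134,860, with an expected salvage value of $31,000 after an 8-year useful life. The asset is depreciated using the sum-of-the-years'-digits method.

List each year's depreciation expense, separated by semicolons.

$23,080; $20,195; $17,310; $14,425; $11,540; $8,655; $5,770; $2,885

Depreciable base = $134,860 − $31,000 = $103,860.
Sum of the years' digits = 8+7+6+5+4+3+2+1 = 36.
Year 1: $103,860 × 8/36 = $23,080. Book value $111,780.
Year 2: $103,860 × 7/36 = $20,195. Book value $91,585.
Year 3: $103,860 × 6/36 = $17,310. Book value $74,275.
Year 4: $103,860 × 5/36 = $14,425. Book value $59,850.
Year 5: $103,860 × 4/36 = $11,540. Book value $48,310.
Year 6: $103,860 × 3/36 = $8,655. Book value $39,655.
Year 7: $103,860 × 2/36 = $5,770. Book value $33,885.
Year 8: $103,860 × 1/36 = $2,885. Book value $31,000.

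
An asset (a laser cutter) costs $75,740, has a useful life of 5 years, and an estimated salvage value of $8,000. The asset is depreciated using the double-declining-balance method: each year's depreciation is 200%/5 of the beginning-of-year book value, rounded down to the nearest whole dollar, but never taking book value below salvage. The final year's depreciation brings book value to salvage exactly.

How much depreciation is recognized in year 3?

Depreciable base = $75,740 − $8,000 = $67,740.
Year 1: ⌊$75,740 × 200%/5⌋ = $30,296. Book value $45,444.
Year 2: ⌊$45,444 × 200%/5⌋ = $18,177. Book value $27,267.
Year 3: ⌊$27,267 × 200%/5⌋ = $10,906. Book value $16,361.

$10,906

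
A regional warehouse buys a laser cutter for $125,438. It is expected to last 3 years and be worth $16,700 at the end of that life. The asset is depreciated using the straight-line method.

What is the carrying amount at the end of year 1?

Depreciable base = $125,438 − $16,700 = $108,738.
Annual expense = $108,738 / 3 = $36,246.
End of year 1: book value $89,192.

$89,192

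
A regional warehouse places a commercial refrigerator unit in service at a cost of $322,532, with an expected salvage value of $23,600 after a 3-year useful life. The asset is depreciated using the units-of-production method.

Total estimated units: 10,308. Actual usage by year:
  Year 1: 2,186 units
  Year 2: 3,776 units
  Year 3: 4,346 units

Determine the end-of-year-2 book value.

Depreciable base = $322,532 − $23,600 = $298,932.
Rate = $298,932 / 10,308 units = $29 per unit.
Year 1: 2,186 × $29 = $63,394. Book value $259,138.
Year 2: 3,776 × $29 = $109,504. Book value $149,634.

$149,634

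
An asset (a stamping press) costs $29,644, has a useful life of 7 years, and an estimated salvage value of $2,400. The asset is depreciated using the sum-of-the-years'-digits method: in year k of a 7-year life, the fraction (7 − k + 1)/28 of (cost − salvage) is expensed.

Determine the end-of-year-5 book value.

$5,319

Depreciable base = $29,644 − $2,400 = $27,244.
Sum of the years' digits = 7+6+5+4+3+2+1 = 28.
Year 1: $27,244 × 7/28 = $6,811. Book value $22,833.
Year 2: $27,244 × 6/28 = $5,838. Book value $16,995.
Year 3: $27,244 × 5/28 = $4,865. Book value $12,130.
Year 4: $27,244 × 4/28 = $3,892. Book value $8,238.
Year 5: $27,244 × 3/28 = $2,919. Book value $5,319.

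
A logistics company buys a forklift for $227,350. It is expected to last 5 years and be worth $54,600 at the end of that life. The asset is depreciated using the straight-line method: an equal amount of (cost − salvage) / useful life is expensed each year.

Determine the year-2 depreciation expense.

Depreciable base = $227,350 − $54,600 = $172,750.
Annual expense = $172,750 / 5 = $34,550.

$34,550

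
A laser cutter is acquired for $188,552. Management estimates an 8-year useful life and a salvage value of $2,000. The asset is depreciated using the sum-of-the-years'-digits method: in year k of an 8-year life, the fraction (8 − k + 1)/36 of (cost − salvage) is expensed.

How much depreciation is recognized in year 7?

$10,364

Depreciable base = $188,552 − $2,000 = $186,552.
Sum of the years' digits = 8+7+6+5+4+3+2+1 = 36.
Year 1: $186,552 × 8/36 = $41,456. Book value $147,096.
Year 2: $186,552 × 7/36 = $36,274. Book value $110,822.
Year 3: $186,552 × 6/36 = $31,092. Book value $79,730.
Year 4: $186,552 × 5/36 = $25,910. Book value $53,820.
Year 5: $186,552 × 4/36 = $20,728. Book value $33,092.
Year 6: $186,552 × 3/36 = $15,546. Book value $17,546.
Year 7: $186,552 × 2/36 = $10,364. Book value $7,182.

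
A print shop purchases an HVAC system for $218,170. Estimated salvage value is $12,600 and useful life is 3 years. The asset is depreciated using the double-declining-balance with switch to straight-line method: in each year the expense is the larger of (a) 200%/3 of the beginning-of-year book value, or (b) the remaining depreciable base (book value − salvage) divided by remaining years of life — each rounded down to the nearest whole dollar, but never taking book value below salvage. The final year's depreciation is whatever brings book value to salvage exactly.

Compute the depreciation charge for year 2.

Depreciable base = $218,170 − $12,600 = $205,570.
Year 1: DB = ⌊$218,170 × 200%/3⌋ = $145,446; SL = ⌊$205,570/3⌋ = $68,523 → take DB $145,446. Book value $72,724.
Year 2: DB = ⌊$72,724 × 200%/3⌋ = $48,482; SL = ⌊$60,124/2⌋ = $30,062 → take DB $48,482. Book value $24,242.

$48,482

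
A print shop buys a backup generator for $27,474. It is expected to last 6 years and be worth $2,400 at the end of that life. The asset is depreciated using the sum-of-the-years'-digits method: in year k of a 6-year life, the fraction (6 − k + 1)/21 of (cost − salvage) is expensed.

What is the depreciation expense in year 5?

$2,388

Depreciable base = $27,474 − $2,400 = $25,074.
Sum of the years' digits = 6+5+4+3+2+1 = 21.
Year 1: $25,074 × 6/21 = $7,164. Book value $20,310.
Year 2: $25,074 × 5/21 = $5,970. Book value $14,340.
Year 3: $25,074 × 4/21 = $4,776. Book value $9,564.
Year 4: $25,074 × 3/21 = $3,582. Book value $5,982.
Year 5: $25,074 × 2/21 = $2,388. Book value $3,594.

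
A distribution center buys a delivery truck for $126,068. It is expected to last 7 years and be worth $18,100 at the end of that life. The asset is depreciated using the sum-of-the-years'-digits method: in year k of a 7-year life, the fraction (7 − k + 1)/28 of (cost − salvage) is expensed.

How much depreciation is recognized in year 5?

$11,568

Depreciable base = $126,068 − $18,100 = $107,968.
Sum of the years' digits = 7+6+5+4+3+2+1 = 28.
Year 1: $107,968 × 7/28 = $26,992. Book value $99,076.
Year 2: $107,968 × 6/28 = $23,136. Book value $75,940.
Year 3: $107,968 × 5/28 = $19,280. Book value $56,660.
Year 4: $107,968 × 4/28 = $15,424. Book value $41,236.
Year 5: $107,968 × 3/28 = $11,568. Book value $29,668.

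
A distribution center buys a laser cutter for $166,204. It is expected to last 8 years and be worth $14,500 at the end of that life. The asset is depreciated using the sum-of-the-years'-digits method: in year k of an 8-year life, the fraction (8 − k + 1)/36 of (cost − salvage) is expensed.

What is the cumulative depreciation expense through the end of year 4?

Depreciable base = $166,204 − $14,500 = $151,704.
Sum of the years' digits = 8+7+6+5+4+3+2+1 = 36.
Year 1: $151,704 × 8/36 = $33,712. Book value $132,492.
Year 2: $151,704 × 7/36 = $29,498. Book value $102,994.
Year 3: $151,704 × 6/36 = $25,284. Book value $77,710.
Year 4: $151,704 × 5/36 = $21,070. Book value $56,640.
Accumulated through year 4 = $166,204 − $56,640 = $109,564.

$109,564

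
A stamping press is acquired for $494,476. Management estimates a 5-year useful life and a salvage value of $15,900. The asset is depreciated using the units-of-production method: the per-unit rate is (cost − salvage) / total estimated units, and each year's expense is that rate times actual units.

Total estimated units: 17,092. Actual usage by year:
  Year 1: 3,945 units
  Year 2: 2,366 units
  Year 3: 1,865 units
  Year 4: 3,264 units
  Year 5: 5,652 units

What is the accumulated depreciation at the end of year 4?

Depreciable base = $494,476 − $15,900 = $478,576.
Rate = $478,576 / 17,092 units = $28 per unit.
Year 1: 3,945 × $28 = $110,460. Book value $384,016.
Year 2: 2,366 × $28 = $66,248. Book value $317,768.
Year 3: 1,865 × $28 = $52,220. Book value $265,548.
Year 4: 3,264 × $28 = $91,392. Book value $174,156.
Accumulated through year 4 = $494,476 − $174,156 = $320,320.

$320,320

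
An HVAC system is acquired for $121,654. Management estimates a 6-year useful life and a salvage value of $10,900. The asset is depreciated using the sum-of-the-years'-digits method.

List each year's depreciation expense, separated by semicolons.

Depreciable base = $121,654 − $10,900 = $110,754.
Sum of the years' digits = 6+5+4+3+2+1 = 21.
Year 1: $110,754 × 6/21 = $31,644. Book value $90,010.
Year 2: $110,754 × 5/21 = $26,370. Book value $63,640.
Year 3: $110,754 × 4/21 = $21,096. Book value $42,544.
Year 4: $110,754 × 3/21 = $15,822. Book value $26,722.
Year 5: $110,754 × 2/21 = $10,548. Book value $16,174.
Year 6: $110,754 × 1/21 = $5,274. Book value $10,900.

$31,644; $26,370; $21,096; $15,822; $10,548; $5,274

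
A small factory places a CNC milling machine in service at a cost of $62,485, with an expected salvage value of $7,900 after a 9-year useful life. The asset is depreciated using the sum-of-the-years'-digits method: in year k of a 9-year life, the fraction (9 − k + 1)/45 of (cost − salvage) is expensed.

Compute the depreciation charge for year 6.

Depreciable base = $62,485 − $7,900 = $54,585.
Sum of the years' digits = 9+8+7+6+5+4+3+2+1 = 45.
Year 1: $54,585 × 9/45 = $10,917. Book value $51,568.
Year 2: $54,585 × 8/45 = $9,704. Book value $41,864.
Year 3: $54,585 × 7/45 = $8,491. Book value $33,373.
Year 4: $54,585 × 6/45 = $7,278. Book value $26,095.
Year 5: $54,585 × 5/45 = $6,065. Book value $20,030.
Year 6: $54,585 × 4/45 = $4,852. Book value $15,178.

$4,852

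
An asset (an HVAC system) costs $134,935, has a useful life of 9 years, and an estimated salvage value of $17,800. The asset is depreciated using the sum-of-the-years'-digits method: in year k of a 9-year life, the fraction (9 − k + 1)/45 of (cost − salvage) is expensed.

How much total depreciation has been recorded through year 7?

Depreciable base = $134,935 − $17,800 = $117,135.
Sum of the years' digits = 9+8+7+6+5+4+3+2+1 = 45.
Year 1: $117,135 × 9/45 = $23,427. Book value $111,508.
Year 2: $117,135 × 8/45 = $20,824. Book value $90,684.
Year 3: $117,135 × 7/45 = $18,221. Book value $72,463.
Year 4: $117,135 × 6/45 = $15,618. Book value $56,845.
Year 5: $117,135 × 5/45 = $13,015. Book value $43,830.
Year 6: $117,135 × 4/45 = $10,412. Book value $33,418.
Year 7: $117,135 × 3/45 = $7,809. Book value $25,609.
Accumulated through year 7 = $134,935 − $25,609 = $109,326.

$109,326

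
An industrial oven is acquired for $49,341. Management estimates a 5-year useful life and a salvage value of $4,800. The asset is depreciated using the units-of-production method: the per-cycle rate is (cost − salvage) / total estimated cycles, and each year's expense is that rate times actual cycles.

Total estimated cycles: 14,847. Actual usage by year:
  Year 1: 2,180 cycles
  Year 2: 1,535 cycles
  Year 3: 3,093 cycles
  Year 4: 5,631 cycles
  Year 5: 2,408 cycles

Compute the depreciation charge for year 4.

Depreciable base = $49,341 − $4,800 = $44,541.
Rate = $44,541 / 14,847 cycles = $3 per cycle.
Year 1: 2,180 × $3 = $6,540. Book value $42,801.
Year 2: 1,535 × $3 = $4,605. Book value $38,196.
Year 3: 3,093 × $3 = $9,279. Book value $28,917.
Year 4: 5,631 × $3 = $16,893. Book value $12,024.

$16,893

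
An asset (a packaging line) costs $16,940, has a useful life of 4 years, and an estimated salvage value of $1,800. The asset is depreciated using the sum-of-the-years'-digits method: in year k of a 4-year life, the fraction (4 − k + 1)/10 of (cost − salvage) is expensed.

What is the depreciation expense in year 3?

Depreciable base = $16,940 − $1,800 = $15,140.
Sum of the years' digits = 4+3+2+1 = 10.
Year 1: $15,140 × 4/10 = $6,056. Book value $10,884.
Year 2: $15,140 × 3/10 = $4,542. Book value $6,342.
Year 3: $15,140 × 2/10 = $3,028. Book value $3,314.

$3,028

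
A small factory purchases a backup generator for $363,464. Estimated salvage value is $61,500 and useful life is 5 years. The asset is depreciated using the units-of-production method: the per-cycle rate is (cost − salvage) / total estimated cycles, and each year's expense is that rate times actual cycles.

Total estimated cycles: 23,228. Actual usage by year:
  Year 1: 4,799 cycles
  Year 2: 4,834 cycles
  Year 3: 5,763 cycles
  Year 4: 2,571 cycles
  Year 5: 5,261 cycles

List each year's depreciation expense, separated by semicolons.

$62,387; $62,842; $74,919; $33,423; $68,393

Depreciable base = $363,464 − $61,500 = $301,964.
Rate = $301,964 / 23,228 cycles = $13 per cycle.
Year 1: 4,799 × $13 = $62,387. Book value $301,077.
Year 2: 4,834 × $13 = $62,842. Book value $238,235.
Year 3: 5,763 × $13 = $74,919. Book value $163,316.
Year 4: 2,571 × $13 = $33,423. Book value $129,893.
Year 5: 5,261 × $13 = $68,393. Book value $61,500.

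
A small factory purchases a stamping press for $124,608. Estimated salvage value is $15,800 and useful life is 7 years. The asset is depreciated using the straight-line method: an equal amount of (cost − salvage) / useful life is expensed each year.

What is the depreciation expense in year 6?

$15,544

Depreciable base = $124,608 − $15,800 = $108,808.
Annual expense = $108,808 / 7 = $15,544.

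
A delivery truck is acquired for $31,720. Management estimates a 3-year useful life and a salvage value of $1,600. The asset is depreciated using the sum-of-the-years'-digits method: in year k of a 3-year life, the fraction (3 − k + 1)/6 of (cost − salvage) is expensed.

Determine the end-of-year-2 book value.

Depreciable base = $31,720 − $1,600 = $30,120.
Sum of the years' digits = 3+2+1 = 6.
Year 1: $30,120 × 3/6 = $15,060. Book value $16,660.
Year 2: $30,120 × 2/6 = $10,040. Book value $6,620.

$6,620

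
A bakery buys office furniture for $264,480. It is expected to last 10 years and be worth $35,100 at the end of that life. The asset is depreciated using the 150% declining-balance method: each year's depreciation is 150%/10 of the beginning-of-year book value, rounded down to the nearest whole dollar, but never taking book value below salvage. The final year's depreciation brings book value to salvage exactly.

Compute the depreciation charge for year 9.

Depreciable base = $264,480 − $35,100 = $229,380.
Year 1: ⌊$264,480 × 150%/10⌋ = $39,672. Book value $224,808.
Year 2: ⌊$224,808 × 150%/10⌋ = $33,721. Book value $191,087.
Year 3: ⌊$191,087 × 150%/10⌋ = $28,663. Book value $162,424.
Year 4: ⌊$162,424 × 150%/10⌋ = $24,363. Book value $138,061.
Year 5: ⌊$138,061 × 150%/10⌋ = $20,709. Book value $117,352.
Year 6: ⌊$117,352 × 150%/10⌋ = $17,602. Book value $99,750.
Year 7: ⌊$99,750 × 150%/10⌋ = $14,962. Book value $84,788.
Year 8: ⌊$84,788 × 150%/10⌋ = $12,718. Book value $72,070.
Year 9: ⌊$72,070 × 150%/10⌋ = $10,810. Book value $61,260.

$10,810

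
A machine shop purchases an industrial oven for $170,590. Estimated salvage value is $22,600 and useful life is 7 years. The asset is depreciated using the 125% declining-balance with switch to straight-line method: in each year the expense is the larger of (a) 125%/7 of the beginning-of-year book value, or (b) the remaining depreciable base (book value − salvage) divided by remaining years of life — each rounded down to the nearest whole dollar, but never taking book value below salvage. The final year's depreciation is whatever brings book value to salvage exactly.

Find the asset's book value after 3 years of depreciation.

$94,552

Depreciable base = $170,590 − $22,600 = $147,990.
Year 1: DB = ⌊$170,590 × 125%/7⌋ = $30,462; SL = ⌊$147,990/7⌋ = $21,141 → take DB $30,462. Book value $140,128.
Year 2: DB = ⌊$140,128 × 125%/7⌋ = $25,022; SL = ⌊$117,528/6⌋ = $19,588 → take DB $25,022. Book value $115,106.
Year 3: DB = ⌊$115,106 × 125%/7⌋ = $20,554; SL = ⌊$92,506/5⌋ = $18,501 → take DB $20,554. Book value $94,552.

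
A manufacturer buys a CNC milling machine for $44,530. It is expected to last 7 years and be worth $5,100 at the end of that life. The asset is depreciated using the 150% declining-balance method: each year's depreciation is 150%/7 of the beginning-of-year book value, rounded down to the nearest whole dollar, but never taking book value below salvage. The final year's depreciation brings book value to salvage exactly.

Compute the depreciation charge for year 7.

Depreciable base = $44,530 − $5,100 = $39,430.
Year 1: ⌊$44,530 × 150%/7⌋ = $9,542. Book value $34,988.
Year 2: ⌊$34,988 × 150%/7⌋ = $7,497. Book value $27,491.
Year 3: ⌊$27,491 × 150%/7⌋ = $5,890. Book value $21,601.
Year 4: ⌊$21,601 × 150%/7⌋ = $4,628. Book value $16,973.
Year 5: ⌊$16,973 × 150%/7⌋ = $3,637. Book value $13,336.
Year 6: ⌊$13,336 × 150%/7⌋ = $2,857. Book value $10,479.
Year 7 (final): $10,479 − $5,100 = $5,379. Book value $5,100.

$5,379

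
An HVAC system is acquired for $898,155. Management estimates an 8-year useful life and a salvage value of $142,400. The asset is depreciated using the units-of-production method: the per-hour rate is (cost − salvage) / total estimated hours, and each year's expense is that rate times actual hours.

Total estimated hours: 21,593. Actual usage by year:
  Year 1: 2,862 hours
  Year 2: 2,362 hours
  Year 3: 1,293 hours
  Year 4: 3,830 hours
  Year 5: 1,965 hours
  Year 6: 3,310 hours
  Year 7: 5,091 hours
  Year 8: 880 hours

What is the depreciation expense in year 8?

$30,800

Depreciable base = $898,155 − $142,400 = $755,755.
Rate = $755,755 / 21,593 hours = $35 per hour.
Year 1: 2,862 × $35 = $100,170. Book value $797,985.
Year 2: 2,362 × $35 = $82,670. Book value $715,315.
Year 3: 1,293 × $35 = $45,255. Book value $670,060.
Year 4: 3,830 × $35 = $134,050. Book value $536,010.
Year 5: 1,965 × $35 = $68,775. Book value $467,235.
Year 6: 3,310 × $35 = $115,850. Book value $351,385.
Year 7: 5,091 × $35 = $178,185. Book value $173,200.
Year 8: 880 × $35 = $30,800. Book value $142,400.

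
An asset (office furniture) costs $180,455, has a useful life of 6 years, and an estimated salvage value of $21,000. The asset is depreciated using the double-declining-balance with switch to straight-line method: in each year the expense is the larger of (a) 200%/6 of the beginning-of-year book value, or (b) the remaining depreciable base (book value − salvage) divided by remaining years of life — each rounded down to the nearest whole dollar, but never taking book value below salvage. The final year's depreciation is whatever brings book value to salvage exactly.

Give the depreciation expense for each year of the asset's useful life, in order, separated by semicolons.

$60,151; $40,101; $26,734; $17,823; $11,882; $2,764

Depreciable base = $180,455 − $21,000 = $159,455.
Year 1: DB = ⌊$180,455 × 200%/6⌋ = $60,151; SL = ⌊$159,455/6⌋ = $26,575 → take DB $60,151. Book value $120,304.
Year 2: DB = ⌊$120,304 × 200%/6⌋ = $40,101; SL = ⌊$99,304/5⌋ = $19,860 → take DB $40,101. Book value $80,203.
Year 3: DB = ⌊$80,203 × 200%/6⌋ = $26,734; SL = ⌊$59,203/4⌋ = $14,800 → take DB $26,734. Book value $53,469.
Year 4: DB = ⌊$53,469 × 200%/6⌋ = $17,823; SL = ⌊$32,469/3⌋ = $10,823 → take DB $17,823. Book value $35,646.
Year 5: DB = ⌊$35,646 × 200%/6⌋ = $11,882; SL = ⌊$14,646/2⌋ = $7,323 → take DB $11,882. Book value $23,764.
Year 6 (final): $23,764 − $21,000 = $2,764. Book value $21,000.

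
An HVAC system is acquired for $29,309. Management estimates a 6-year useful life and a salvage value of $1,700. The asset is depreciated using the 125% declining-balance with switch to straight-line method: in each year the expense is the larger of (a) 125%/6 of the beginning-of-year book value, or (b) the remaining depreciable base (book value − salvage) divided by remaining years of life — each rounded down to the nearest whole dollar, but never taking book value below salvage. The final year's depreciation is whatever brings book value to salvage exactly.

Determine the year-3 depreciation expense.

Depreciable base = $29,309 − $1,700 = $27,609.
Year 1: DB = ⌊$29,309 × 125%/6⌋ = $6,106; SL = ⌊$27,609/6⌋ = $4,601 → take DB $6,106. Book value $23,203.
Year 2: DB = ⌊$23,203 × 125%/6⌋ = $4,833; SL = ⌊$21,503/5⌋ = $4,300 → take DB $4,833. Book value $18,370.
Year 3: DB = ⌊$18,370 × 125%/6⌋ = $3,827; SL = ⌊$16,670/4⌋ = $4,167 → take SL $4,167. Book value $14,203.

$4,167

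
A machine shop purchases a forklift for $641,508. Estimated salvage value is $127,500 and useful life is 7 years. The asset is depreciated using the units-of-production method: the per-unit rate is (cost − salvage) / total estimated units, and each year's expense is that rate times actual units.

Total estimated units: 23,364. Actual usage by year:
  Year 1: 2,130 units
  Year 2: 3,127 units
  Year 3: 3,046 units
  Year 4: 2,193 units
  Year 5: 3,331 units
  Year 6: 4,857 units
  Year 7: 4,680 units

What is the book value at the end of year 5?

Depreciable base = $641,508 − $127,500 = $514,008.
Rate = $514,008 / 23,364 units = $22 per unit.
Year 1: 2,130 × $22 = $46,860. Book value $594,648.
Year 2: 3,127 × $22 = $68,794. Book value $525,854.
Year 3: 3,046 × $22 = $67,012. Book value $458,842.
Year 4: 2,193 × $22 = $48,246. Book value $410,596.
Year 5: 3,331 × $22 = $73,282. Book value $337,314.

$337,314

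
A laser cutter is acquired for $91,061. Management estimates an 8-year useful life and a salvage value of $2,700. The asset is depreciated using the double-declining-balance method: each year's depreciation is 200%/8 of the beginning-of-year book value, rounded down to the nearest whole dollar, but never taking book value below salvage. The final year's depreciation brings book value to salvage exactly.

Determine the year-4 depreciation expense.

$9,604

Depreciable base = $91,061 − $2,700 = $88,361.
Year 1: ⌊$91,061 × 200%/8⌋ = $22,765. Book value $68,296.
Year 2: ⌊$68,296 × 200%/8⌋ = $17,074. Book value $51,222.
Year 3: ⌊$51,222 × 200%/8⌋ = $12,805. Book value $38,417.
Year 4: ⌊$38,417 × 200%/8⌋ = $9,604. Book value $28,813.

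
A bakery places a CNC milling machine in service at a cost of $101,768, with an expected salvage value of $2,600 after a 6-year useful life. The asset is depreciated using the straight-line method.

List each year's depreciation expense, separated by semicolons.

$16,528; $16,528; $16,528; $16,528; $16,528; $16,528

Depreciable base = $101,768 − $2,600 = $99,168.
Annual expense = $99,168 / 6 = $16,528.
End of year 1: book value $85,240.
End of year 2: book value $68,712.
End of year 3: book value $52,184.
End of year 4: book value $35,656.
End of year 5: book value $19,128.
End of year 6: book value $2,600.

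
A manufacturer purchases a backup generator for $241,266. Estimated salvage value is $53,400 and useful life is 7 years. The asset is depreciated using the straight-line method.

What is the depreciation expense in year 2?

$26,838

Depreciable base = $241,266 − $53,400 = $187,866.
Annual expense = $187,866 / 7 = $26,838.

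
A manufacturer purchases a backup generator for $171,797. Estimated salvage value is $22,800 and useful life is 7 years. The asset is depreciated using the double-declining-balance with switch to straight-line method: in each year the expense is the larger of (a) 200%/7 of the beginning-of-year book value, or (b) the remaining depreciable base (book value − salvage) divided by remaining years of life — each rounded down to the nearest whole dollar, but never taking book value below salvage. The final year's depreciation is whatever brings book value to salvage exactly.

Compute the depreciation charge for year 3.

Depreciable base = $171,797 − $22,800 = $148,997.
Year 1: DB = ⌊$171,797 × 200%/7⌋ = $49,084; SL = ⌊$148,997/7⌋ = $21,285 → take DB $49,084. Book value $122,713.
Year 2: DB = ⌊$122,713 × 200%/7⌋ = $35,060; SL = ⌊$99,913/6⌋ = $16,652 → take DB $35,060. Book value $87,653.
Year 3: DB = ⌊$87,653 × 200%/7⌋ = $25,043; SL = ⌊$64,853/5⌋ = $12,970 → take DB $25,043. Book value $62,610.

$25,043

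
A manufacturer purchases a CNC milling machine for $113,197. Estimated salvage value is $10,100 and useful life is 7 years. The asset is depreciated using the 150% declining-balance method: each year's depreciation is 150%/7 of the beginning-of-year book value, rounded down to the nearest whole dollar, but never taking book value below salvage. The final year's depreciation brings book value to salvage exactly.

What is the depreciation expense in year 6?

Depreciable base = $113,197 − $10,100 = $103,097.
Year 1: ⌊$113,197 × 150%/7⌋ = $24,256. Book value $88,941.
Year 2: ⌊$88,941 × 150%/7⌋ = $19,058. Book value $69,883.
Year 3: ⌊$69,883 × 150%/7⌋ = $14,974. Book value $54,909.
Year 4: ⌊$54,909 × 150%/7⌋ = $11,766. Book value $43,143.
Year 5: ⌊$43,143 × 150%/7⌋ = $9,244. Book value $33,899.
Year 6: ⌊$33,899 × 150%/7⌋ = $7,264. Book value $26,635.

$7,264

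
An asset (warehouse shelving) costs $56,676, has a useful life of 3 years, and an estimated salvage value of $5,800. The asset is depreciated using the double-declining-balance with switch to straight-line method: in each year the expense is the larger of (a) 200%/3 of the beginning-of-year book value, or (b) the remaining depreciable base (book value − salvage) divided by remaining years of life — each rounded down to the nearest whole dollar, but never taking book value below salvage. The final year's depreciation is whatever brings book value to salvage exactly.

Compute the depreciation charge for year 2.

$12,594

Depreciable base = $56,676 − $5,800 = $50,876.
Year 1: DB = ⌊$56,676 × 200%/3⌋ = $37,784; SL = ⌊$50,876/3⌋ = $16,958 → take DB $37,784. Book value $18,892.
Year 2: DB = ⌊$18,892 × 200%/3⌋ = $12,594; SL = ⌊$13,092/2⌋ = $6,546 → take DB $12,594. Book value $6,298.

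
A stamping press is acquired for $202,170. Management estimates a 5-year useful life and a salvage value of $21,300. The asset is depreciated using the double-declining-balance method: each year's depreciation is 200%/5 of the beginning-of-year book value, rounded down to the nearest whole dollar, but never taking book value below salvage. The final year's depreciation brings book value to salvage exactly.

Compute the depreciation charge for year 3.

Depreciable base = $202,170 − $21,300 = $180,870.
Year 1: ⌊$202,170 × 200%/5⌋ = $80,868. Book value $121,302.
Year 2: ⌊$121,302 × 200%/5⌋ = $48,520. Book value $72,782.
Year 3: ⌊$72,782 × 200%/5⌋ = $29,112. Book value $43,670.

$29,112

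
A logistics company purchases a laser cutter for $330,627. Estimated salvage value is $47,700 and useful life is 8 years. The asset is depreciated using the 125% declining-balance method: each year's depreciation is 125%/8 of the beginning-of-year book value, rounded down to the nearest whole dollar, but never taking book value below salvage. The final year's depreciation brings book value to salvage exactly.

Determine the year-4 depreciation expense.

Depreciable base = $330,627 − $47,700 = $282,927.
Year 1: ⌊$330,627 × 125%/8⌋ = $51,660. Book value $278,967.
Year 2: ⌊$278,967 × 125%/8⌋ = $43,588. Book value $235,379.
Year 3: ⌊$235,379 × 125%/8⌋ = $36,777. Book value $198,602.
Year 4: ⌊$198,602 × 125%/8⌋ = $31,031. Book value $167,571.

$31,031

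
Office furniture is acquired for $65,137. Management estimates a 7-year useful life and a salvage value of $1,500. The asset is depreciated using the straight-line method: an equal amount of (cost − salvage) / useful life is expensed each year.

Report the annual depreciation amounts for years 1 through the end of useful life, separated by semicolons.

$9,091; $9,091; $9,091; $9,091; $9,091; $9,091; $9,091

Depreciable base = $65,137 − $1,500 = $63,637.
Annual expense = $63,637 / 7 = $9,091.
End of year 1: book value $56,046.
End of year 2: book value $46,955.
End of year 3: book value $37,864.
End of year 4: book value $28,773.
End of year 5: book value $19,682.
End of year 6: book value $10,591.
End of year 7: book value $1,500.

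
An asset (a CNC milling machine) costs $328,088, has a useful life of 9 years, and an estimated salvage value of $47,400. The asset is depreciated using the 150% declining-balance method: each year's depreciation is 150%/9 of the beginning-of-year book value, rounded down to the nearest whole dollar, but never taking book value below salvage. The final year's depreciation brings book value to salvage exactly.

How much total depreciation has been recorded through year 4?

$169,865

Depreciable base = $328,088 − $47,400 = $280,688.
Year 1: ⌊$328,088 × 150%/9⌋ = $54,681. Book value $273,407.
Year 2: ⌊$273,407 × 150%/9⌋ = $45,567. Book value $227,840.
Year 3: ⌊$227,840 × 150%/9⌋ = $37,973. Book value $189,867.
Year 4: ⌊$189,867 × 150%/9⌋ = $31,644. Book value $158,223.
Accumulated through year 4 = $328,088 − $158,223 = $169,865.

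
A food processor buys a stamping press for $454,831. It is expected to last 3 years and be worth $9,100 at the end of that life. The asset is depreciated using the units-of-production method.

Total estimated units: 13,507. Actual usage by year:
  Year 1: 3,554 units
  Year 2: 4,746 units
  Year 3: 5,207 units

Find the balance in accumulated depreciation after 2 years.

$273,900

Depreciable base = $454,831 − $9,100 = $445,731.
Rate = $445,731 / 13,507 units = $33 per unit.
Year 1: 3,554 × $33 = $117,282. Book value $337,549.
Year 2: 4,746 × $33 = $156,618. Book value $180,931.
Accumulated through year 2 = $454,831 − $180,931 = $273,900.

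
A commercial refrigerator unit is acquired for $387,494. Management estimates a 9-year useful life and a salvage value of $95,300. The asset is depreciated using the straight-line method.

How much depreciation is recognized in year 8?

$32,466

Depreciable base = $387,494 − $95,300 = $292,194.
Annual expense = $292,194 / 9 = $32,466.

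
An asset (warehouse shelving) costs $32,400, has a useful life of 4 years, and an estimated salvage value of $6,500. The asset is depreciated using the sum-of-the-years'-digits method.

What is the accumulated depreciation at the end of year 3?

Depreciable base = $32,400 − $6,500 = $25,900.
Sum of the years' digits = 4+3+2+1 = 10.
Year 1: $25,900 × 4/10 = $10,360. Book value $22,040.
Year 2: $25,900 × 3/10 = $7,770. Book value $14,270.
Year 3: $25,900 × 2/10 = $5,180. Book value $9,090.
Accumulated through year 3 = $32,400 − $9,090 = $23,310.

$23,310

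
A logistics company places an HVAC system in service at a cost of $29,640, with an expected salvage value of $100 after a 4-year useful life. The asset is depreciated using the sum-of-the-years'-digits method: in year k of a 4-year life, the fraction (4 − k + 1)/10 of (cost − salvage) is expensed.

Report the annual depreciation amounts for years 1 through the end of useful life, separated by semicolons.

$11,816; $8,862; $5,908; $2,954

Depreciable base = $29,640 − $100 = $29,540.
Sum of the years' digits = 4+3+2+1 = 10.
Year 1: $29,540 × 4/10 = $11,816. Book value $17,824.
Year 2: $29,540 × 3/10 = $8,862. Book value $8,962.
Year 3: $29,540 × 2/10 = $5,908. Book value $3,054.
Year 4: $29,540 × 1/10 = $2,954. Book value $100.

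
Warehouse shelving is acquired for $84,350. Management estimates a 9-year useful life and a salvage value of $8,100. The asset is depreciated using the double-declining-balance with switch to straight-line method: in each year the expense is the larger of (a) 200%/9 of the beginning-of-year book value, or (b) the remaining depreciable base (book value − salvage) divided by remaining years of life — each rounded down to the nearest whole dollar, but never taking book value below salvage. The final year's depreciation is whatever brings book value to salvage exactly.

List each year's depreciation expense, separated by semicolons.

Depreciable base = $84,350 − $8,100 = $76,250.
Year 1: DB = ⌊$84,350 × 200%/9⌋ = $18,744; SL = ⌊$76,250/9⌋ = $8,472 → take DB $18,744. Book value $65,606.
Year 2: DB = ⌊$65,606 × 200%/9⌋ = $14,579; SL = ⌊$57,506/8⌋ = $7,188 → take DB $14,579. Book value $51,027.
Year 3: DB = ⌊$51,027 × 200%/9⌋ = $11,339; SL = ⌊$42,927/7⌋ = $6,132 → take DB $11,339. Book value $39,688.
Year 4: DB = ⌊$39,688 × 200%/9⌋ = $8,819; SL = ⌊$31,588/6⌋ = $5,264 → take DB $8,819. Book value $30,869.
Year 5: DB = ⌊$30,869 × 200%/9⌋ = $6,859; SL = ⌊$22,769/5⌋ = $4,553 → take DB $6,859. Book value $24,010.
Year 6: DB = ⌊$24,010 × 200%/9⌋ = $5,335; SL = ⌊$15,910/4⌋ = $3,977 → take DB $5,335. Book value $18,675.
Year 7: DB = ⌊$18,675 × 200%/9⌋ = $4,150; SL = ⌊$10,575/3⌋ = $3,525 → take DB $4,150. Book value $14,525.
Year 8: DB = ⌊$14,525 × 200%/9⌋ = $3,227; SL = ⌊$6,425/2⌋ = $3,212 → take DB $3,227. Book value $11,298.
Year 9 (final): $11,298 − $8,100 = $3,198. Book value $8,100.

$18,744; $14,579; $11,339; $8,819; $6,859; $5,335; $4,150; $3,227; $3,198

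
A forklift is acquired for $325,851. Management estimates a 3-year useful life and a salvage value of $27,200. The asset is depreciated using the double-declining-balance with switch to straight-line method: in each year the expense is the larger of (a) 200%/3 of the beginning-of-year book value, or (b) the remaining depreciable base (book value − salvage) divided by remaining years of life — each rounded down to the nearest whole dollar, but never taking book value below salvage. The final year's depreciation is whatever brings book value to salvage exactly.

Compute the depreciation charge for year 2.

Depreciable base = $325,851 − $27,200 = $298,651.
Year 1: DB = ⌊$325,851 × 200%/3⌋ = $217,234; SL = ⌊$298,651/3⌋ = $99,550 → take DB $217,234. Book value $108,617.
Year 2: DB = ⌊$108,617 × 200%/3⌋ = $72,411; SL = ⌊$81,417/2⌋ = $40,708 → take DB $72,411. Book value $36,206.

$72,411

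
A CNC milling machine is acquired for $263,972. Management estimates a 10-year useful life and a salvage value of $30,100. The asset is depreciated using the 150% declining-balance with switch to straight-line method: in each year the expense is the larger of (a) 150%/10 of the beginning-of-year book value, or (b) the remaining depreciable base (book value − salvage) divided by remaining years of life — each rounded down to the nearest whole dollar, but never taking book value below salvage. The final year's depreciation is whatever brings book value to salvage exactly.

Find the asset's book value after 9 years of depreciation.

$47,465

Depreciable base = $263,972 − $30,100 = $233,872.
Year 1: DB = ⌊$263,972 × 150%/10⌋ = $39,595; SL = ⌊$233,872/10⌋ = $23,387 → take DB $39,595. Book value $224,377.
Year 2: DB = ⌊$224,377 × 150%/10⌋ = $33,656; SL = ⌊$194,277/9⌋ = $21,586 → take DB $33,656. Book value $190,721.
Year 3: DB = ⌊$190,721 × 150%/10⌋ = $28,608; SL = ⌊$160,621/8⌋ = $20,077 → take DB $28,608. Book value $162,113.
Year 4: DB = ⌊$162,113 × 150%/10⌋ = $24,316; SL = ⌊$132,013/7⌋ = $18,859 → take DB $24,316. Book value $137,797.
Year 5: DB = ⌊$137,797 × 150%/10⌋ = $20,669; SL = ⌊$107,697/6⌋ = $17,949 → take DB $20,669. Book value $117,128.
Year 6: DB = ⌊$117,128 × 150%/10⌋ = $17,569; SL = ⌊$87,028/5⌋ = $17,405 → take DB $17,569. Book value $99,559.
Year 7: DB = ⌊$99,559 × 150%/10⌋ = $14,933; SL = ⌊$69,459/4⌋ = $17,364 → take SL $17,364. Book value $82,195.
Year 8: DB = ⌊$82,195 × 150%/10⌋ = $12,329; SL = ⌊$52,095/3⌋ = $17,365 → take SL $17,365. Book value $64,830.
Year 9: DB = ⌊$64,830 × 150%/10⌋ = $9,724; SL = ⌊$34,730/2⌋ = $17,365 → take SL $17,365. Book value $47,465.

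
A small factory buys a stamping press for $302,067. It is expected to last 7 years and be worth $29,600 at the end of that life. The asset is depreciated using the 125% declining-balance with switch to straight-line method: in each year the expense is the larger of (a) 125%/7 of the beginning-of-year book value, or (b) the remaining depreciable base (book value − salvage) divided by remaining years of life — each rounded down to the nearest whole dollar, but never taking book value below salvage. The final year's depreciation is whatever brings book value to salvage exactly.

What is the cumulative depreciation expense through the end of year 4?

$169,099

Depreciable base = $302,067 − $29,600 = $272,467.
Year 1: DB = ⌊$302,067 × 125%/7⌋ = $53,940; SL = ⌊$272,467/7⌋ = $38,923 → take DB $53,940. Book value $248,127.
Year 2: DB = ⌊$248,127 × 125%/7⌋ = $44,308; SL = ⌊$218,527/6⌋ = $36,421 → take DB $44,308. Book value $203,819.
Year 3: DB = ⌊$203,819 × 125%/7⌋ = $36,396; SL = ⌊$174,219/5⌋ = $34,843 → take DB $36,396. Book value $167,423.
Year 4: DB = ⌊$167,423 × 125%/7⌋ = $29,896; SL = ⌊$137,823/4⌋ = $34,455 → take SL $34,455. Book value $132,968.
Accumulated through year 4 = $302,067 − $132,968 = $169,099.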